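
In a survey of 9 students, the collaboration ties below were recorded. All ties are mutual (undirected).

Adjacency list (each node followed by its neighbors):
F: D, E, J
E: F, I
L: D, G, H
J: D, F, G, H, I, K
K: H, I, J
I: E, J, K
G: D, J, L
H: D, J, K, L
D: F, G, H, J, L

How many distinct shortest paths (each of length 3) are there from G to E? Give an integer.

The shortest distance is 3. The length-3 paths are: G–J–I–E; G–D–F–E; G–J–F–E.
That gives 3 distinct shortest paths.

3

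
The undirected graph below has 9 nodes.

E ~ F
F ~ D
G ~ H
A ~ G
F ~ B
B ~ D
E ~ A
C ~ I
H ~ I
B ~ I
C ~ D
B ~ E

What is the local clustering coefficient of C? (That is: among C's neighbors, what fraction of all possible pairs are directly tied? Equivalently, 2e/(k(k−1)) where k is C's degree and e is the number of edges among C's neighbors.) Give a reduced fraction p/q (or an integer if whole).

C's neighbors: D and I (k = 2).
Possible neighbor pairs: C(2,2) = 1. Edges among them: none → e = 0.
Clustering(C) = 0/1.

0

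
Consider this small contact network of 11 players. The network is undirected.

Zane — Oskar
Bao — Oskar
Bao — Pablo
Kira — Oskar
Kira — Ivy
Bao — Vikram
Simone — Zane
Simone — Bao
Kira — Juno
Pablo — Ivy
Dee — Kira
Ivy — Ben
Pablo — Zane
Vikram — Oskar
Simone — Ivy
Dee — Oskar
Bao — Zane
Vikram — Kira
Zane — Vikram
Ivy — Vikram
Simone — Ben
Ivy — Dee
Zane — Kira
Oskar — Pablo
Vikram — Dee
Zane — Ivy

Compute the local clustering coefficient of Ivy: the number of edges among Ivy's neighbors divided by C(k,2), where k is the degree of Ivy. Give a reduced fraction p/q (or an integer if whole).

8/21

Ivy's neighbors: Ben, Dee, Kira, Pablo, Simone, Vikram, and Zane (k = 7).
Possible neighbor pairs: C(7,2) = 21. Edges among them: Ben–Simone, Dee–Kira, Dee–Vikram, Kira–Vikram, Kira–Zane, Pablo–Zane, Simone–Zane, Vikram–Zane → e = 8.
Clustering(Ivy) = 8/21.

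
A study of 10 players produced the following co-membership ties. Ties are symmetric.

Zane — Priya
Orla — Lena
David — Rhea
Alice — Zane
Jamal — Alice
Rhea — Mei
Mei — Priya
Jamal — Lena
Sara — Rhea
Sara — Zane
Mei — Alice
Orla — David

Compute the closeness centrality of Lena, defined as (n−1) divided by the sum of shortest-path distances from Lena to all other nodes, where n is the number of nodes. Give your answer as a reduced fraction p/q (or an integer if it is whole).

9/23

Distances from Lena: Alice:2, David:2, Jamal:1, Mei:3, Orla:1, Priya:4, Rhea:3, Sara:4, Zane:3. Sum = 23.
n = 10, so closeness = 9/23.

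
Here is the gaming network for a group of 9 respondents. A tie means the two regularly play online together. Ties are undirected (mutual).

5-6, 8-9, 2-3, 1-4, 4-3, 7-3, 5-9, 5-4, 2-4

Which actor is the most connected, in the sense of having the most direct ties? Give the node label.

Degrees — 1:1, 2:2, 3:3, 4:4, 5:3, 6:1, 7:1, 8:1, 9:2.
The maximum is 4, attained only by 4.

4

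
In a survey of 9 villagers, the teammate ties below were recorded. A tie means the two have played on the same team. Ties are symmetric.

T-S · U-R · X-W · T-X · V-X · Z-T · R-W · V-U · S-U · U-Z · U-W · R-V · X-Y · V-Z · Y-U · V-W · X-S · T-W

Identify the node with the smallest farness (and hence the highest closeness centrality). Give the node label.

Farness (sum of distances to all others) for each node — R:13, S:13, T:12, U:10, V:11, W:11, X:11, Y:14, Z:13.
The smallest farness is 10, for U, so U has the highest closeness.

U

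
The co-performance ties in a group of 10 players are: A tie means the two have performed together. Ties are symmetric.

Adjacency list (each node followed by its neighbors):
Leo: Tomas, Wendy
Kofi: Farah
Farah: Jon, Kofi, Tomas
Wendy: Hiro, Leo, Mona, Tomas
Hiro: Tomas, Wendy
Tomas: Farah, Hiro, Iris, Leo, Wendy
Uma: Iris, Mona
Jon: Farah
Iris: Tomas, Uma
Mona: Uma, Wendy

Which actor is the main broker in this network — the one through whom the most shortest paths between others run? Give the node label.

Tomas

Unnormalized betweenness of each node: Farah:15, Hiro:0, Iris:5, Jon:0, Kofi:0, Leo:0, Mona:2, Tomas:45/2, Uma:1, Wendy:15/2.
Tomas has the largest value, 45/2, making it the main broker — the node through which the most shortest paths run.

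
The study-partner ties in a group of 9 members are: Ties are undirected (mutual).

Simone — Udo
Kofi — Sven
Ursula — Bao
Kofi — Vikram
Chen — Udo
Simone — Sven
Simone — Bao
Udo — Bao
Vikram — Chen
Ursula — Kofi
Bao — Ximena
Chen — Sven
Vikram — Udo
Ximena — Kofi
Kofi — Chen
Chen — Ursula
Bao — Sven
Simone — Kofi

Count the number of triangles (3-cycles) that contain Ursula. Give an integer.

1

Ursula's neighbors: Bao, Chen, and Kofi.
Neighbor pairs that are themselves tied: Ursula–Chen–Kofi. Each forms one triangle with Ursula, for 1 in total.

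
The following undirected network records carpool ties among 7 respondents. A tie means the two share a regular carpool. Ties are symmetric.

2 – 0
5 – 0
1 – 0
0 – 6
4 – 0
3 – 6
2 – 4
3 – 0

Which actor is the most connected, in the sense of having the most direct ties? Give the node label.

Degrees — 0:6, 1:1, 2:2, 3:2, 4:2, 5:1, 6:2.
The maximum is 6, attained only by 0.

0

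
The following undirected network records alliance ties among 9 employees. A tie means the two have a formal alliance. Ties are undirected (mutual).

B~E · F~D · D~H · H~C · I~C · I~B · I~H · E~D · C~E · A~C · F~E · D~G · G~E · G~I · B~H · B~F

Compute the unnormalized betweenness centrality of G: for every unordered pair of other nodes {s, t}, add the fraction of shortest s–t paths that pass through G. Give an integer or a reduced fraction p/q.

Pairs whose geodesics pass through G — E–I: 1/3; I–D: 1/2.
All other pairs contribute 0.
Summing the contributions gives betweenness(G) = 5/6.

5/6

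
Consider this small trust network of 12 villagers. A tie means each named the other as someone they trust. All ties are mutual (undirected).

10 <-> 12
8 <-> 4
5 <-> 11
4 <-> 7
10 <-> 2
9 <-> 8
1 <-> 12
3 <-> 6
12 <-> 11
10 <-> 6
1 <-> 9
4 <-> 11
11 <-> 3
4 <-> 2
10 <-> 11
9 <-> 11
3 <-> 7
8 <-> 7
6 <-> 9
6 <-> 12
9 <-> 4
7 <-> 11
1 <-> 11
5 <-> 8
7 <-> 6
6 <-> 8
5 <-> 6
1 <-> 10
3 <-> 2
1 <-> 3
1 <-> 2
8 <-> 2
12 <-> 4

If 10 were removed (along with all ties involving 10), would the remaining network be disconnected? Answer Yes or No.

Even without 10, every remaining node can still reach every other (the residual graph is connected), so 10 is not a cut vertex.

No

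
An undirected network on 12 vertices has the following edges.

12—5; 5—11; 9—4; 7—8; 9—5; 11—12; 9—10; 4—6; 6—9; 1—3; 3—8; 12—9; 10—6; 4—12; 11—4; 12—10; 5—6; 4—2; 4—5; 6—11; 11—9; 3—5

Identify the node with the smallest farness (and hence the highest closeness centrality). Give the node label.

5

Farness (sum of distances to all others) for each node — 1:31, 2:30, 3:21, 4:20, 5:17, 6:21, 7:39, 8:29, 9:20, 10:28, 11:21, 12:21.
The smallest farness is 17, for 5, so 5 has the highest closeness.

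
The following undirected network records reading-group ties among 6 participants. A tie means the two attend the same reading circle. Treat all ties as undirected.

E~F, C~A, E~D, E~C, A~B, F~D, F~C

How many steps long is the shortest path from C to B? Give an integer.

2

One shortest route is C – A – B, which uses 2 edges, and C and B are not directly tied, so nothing shorter exists. So d(C,B) = 2.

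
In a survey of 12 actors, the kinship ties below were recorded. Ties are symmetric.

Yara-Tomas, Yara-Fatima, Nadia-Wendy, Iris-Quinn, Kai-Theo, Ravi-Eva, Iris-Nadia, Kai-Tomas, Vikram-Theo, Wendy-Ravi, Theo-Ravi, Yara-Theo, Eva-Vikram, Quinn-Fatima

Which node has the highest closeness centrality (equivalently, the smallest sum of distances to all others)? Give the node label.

Theo

Farness (sum of distances to all others) for each node — Eva:32, Fatima:28, Iris:34, Kai:30, Nadia:32, Quinn:32, Ravi:24, Theo:22, Tomas:32, Vikram:30, Wendy:28, Yara:24.
The smallest farness is 22, for Theo, so Theo has the highest closeness.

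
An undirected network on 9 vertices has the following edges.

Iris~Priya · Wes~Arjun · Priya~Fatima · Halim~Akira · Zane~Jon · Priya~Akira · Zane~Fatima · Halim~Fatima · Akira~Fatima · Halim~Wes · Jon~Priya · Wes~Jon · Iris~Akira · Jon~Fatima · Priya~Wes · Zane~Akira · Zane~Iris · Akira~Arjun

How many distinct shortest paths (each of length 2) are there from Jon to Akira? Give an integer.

The shortest distance is 2. The length-2 paths are: Jon–Priya–Akira; Jon–Zane–Akira; Jon–Fatima–Akira.
That gives 3 distinct shortest paths.

3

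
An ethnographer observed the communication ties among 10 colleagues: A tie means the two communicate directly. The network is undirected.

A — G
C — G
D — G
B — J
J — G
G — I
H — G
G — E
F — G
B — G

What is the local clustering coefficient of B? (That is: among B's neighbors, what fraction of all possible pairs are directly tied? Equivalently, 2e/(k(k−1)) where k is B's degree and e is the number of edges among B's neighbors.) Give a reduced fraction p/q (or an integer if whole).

B's neighbors: G and J (k = 2).
Possible neighbor pairs: C(2,2) = 1. Edges among them: G–J → e = 1.
Clustering(B) = 1/1.

1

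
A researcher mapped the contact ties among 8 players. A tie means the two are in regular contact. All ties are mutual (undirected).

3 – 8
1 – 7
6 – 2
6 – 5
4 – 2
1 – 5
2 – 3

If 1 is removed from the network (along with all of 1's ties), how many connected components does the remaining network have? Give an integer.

2

Without 1, the remaining ties split the others into: {2, 3, 4, 5, 6, 8}; {7}.
That's 2 separate components.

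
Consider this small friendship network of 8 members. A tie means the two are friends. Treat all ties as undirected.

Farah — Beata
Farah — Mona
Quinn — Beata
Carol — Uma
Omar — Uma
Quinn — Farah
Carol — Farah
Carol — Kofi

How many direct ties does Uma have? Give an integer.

Uma is directly tied to Carol and Omar. That is 2 neighbors, so the degree of Uma is 2.

2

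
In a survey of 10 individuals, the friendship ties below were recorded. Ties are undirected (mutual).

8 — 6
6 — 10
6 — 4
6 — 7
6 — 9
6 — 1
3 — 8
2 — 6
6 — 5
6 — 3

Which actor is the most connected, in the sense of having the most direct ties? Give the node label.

Degrees — 1:1, 2:1, 3:2, 4:1, 5:1, 6:9, 7:1, 8:2, 9:1, 10:1.
The maximum is 9, attained only by 6.

6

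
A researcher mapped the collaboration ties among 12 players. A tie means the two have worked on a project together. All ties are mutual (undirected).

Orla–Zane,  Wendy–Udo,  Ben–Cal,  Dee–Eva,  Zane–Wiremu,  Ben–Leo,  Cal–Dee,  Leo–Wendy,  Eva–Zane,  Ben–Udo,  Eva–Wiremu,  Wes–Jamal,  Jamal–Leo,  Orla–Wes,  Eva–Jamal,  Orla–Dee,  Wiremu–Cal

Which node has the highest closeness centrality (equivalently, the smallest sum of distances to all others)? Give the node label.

Farness (sum of distances to all others) for each node — Ben:23, Cal:22, Dee:23, Eva:22, Jamal:21, Leo:23, Orla:25, Udo:31, Wendy:31, Wes:26, Wiremu:24, Zane:25.
The smallest farness is 21, for Jamal, so Jamal has the highest closeness.

Jamal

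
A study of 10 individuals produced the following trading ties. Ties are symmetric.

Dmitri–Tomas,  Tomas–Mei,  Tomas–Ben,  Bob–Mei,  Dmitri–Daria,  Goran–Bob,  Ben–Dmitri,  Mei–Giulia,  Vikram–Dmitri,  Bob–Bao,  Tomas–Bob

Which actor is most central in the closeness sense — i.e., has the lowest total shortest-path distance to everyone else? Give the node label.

Tomas

Farness (sum of distances to all others) for each node — Bao:24, Ben:19, Bob:16, Daria:25, Dmitri:17, Giulia:25, Goran:24, Mei:17, Tomas:14, Vikram:25.
The smallest farness is 14, for Tomas, so Tomas has the highest closeness.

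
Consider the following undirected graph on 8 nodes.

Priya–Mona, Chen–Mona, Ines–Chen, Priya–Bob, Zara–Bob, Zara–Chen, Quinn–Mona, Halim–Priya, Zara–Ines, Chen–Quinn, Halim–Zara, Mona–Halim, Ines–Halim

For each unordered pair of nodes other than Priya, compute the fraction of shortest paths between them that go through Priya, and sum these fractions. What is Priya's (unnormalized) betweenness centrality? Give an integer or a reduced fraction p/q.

Pairs whose geodesics pass through Priya — Quinn–Bob: 1/2; Mona–Bob: 1; Halim–Bob: 1/2.
All other pairs contribute 0.
Summing the contributions gives betweenness(Priya) = 2.

2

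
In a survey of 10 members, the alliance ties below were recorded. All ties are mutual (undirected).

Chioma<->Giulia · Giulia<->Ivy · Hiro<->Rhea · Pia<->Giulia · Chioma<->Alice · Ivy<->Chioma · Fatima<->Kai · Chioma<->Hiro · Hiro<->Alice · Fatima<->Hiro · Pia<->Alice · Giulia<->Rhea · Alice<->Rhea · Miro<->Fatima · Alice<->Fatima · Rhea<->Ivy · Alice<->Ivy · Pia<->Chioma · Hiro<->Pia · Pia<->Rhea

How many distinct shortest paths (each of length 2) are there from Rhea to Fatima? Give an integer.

2

The shortest distance is 2. The length-2 paths are: Rhea–Hiro–Fatima; Rhea–Alice–Fatima.
That gives 2 distinct shortest paths.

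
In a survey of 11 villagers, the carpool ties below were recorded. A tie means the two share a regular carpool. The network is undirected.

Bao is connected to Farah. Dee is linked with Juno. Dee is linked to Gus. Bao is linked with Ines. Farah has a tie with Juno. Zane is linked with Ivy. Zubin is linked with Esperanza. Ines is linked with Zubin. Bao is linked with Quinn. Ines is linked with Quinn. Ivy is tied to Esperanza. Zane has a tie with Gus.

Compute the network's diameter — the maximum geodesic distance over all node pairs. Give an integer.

5

Eccentricity of each node (its greatest distance to any other): Bao:5, Dee:5, Esperanza:5, Farah:5, Gus:5, Ines:5, Ivy:5, Juno:5, Quinn:5, Zane:5, Zubin:5.
The maximum eccentricity is 5, realized for instance by the pair Esperanza–Juno via Esperanza – Ivy – Zane – Gus – Dee – Juno. So the diameter is 5.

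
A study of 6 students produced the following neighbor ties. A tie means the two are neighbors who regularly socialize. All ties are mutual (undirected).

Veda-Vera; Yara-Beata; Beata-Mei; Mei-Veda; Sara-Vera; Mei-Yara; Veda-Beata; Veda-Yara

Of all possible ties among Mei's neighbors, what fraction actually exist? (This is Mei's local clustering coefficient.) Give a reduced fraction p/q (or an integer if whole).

Mei's neighbors: Beata, Veda, and Yara (k = 3).
Possible neighbor pairs: C(3,2) = 3. Edges among them: Beata–Veda, Beata–Yara, Veda–Yara → e = 3.
Clustering(Mei) = 3/3 = 1.

1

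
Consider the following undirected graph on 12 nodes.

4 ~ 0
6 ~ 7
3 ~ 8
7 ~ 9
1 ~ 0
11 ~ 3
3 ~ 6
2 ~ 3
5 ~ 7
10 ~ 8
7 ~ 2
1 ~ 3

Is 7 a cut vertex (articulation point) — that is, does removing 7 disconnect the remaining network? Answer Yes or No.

Removing 7 leaves {0, 1, 2, 3, 4, 6, 8, 10, and 11} with no path to {5}, so the network splits into 3 components. 7 is a cut vertex.

Yes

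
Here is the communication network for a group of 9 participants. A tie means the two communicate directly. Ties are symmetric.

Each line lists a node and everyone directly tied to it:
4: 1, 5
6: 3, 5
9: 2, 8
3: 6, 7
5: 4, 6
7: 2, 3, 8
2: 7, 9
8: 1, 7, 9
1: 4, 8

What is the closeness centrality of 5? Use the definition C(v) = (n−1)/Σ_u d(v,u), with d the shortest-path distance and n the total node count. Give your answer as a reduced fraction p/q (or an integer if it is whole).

Distances from 5: 1:2, 2:4, 3:2, 4:1, 6:1, 7:3, 8:3, 9:4. Sum = 20.
n = 9, so closeness = 8/20 = 2/5.

2/5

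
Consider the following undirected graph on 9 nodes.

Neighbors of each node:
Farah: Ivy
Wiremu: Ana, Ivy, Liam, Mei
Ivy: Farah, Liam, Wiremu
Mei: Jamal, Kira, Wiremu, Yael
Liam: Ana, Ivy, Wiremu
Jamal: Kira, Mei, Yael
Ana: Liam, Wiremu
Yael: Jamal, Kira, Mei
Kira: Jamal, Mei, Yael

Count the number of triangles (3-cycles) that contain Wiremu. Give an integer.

Wiremu's neighbors: Ana, Ivy, Liam, and Mei.
Neighbor pairs that are themselves tied: Wiremu–Ana–Liam; Wiremu–Ivy–Liam. Each forms one triangle with Wiremu, for 2 in total.

2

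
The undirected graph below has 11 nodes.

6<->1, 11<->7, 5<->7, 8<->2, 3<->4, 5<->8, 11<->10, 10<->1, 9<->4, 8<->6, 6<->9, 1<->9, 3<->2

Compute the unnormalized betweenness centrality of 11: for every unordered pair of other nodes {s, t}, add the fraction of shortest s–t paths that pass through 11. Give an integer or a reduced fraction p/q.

23/6

Pairs whose geodesics pass through 11 — 7–4: 1/3; 7–9: 1/2; 7–1: 1; 7–10: 1; 5–10: 1.
All other pairs contribute 0.
Summing the contributions gives betweenness(11) = 23/6.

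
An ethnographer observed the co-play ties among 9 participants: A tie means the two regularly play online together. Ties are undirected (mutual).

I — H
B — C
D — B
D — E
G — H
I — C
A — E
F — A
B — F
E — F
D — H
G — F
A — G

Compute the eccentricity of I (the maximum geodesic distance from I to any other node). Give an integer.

3

Distances from I: A:3, B:2, C:1, D:2, E:3, F:3, G:2, H:1.
The largest is 3 (to F, A, and E), so the eccentricity of I is 3.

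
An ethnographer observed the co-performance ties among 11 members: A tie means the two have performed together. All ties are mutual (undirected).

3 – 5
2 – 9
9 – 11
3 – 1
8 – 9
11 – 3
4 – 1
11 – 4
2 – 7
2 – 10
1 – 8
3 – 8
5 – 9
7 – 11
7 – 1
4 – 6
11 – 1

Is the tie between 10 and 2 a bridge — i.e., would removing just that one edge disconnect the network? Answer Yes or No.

Without the 10–2 edge there is no alternate route between 10 and 2, so the network disconnects. It is a bridge.

Yes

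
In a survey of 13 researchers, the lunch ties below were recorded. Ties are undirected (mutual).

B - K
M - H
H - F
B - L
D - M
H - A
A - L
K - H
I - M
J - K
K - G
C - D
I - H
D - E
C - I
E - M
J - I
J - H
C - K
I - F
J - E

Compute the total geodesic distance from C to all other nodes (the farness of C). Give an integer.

23

Distances from C: A:3, B:2, D:1, E:2, F:2, G:2, H:2, I:1, J:2, K:1, L:3, M:2.
Sum = 3 + 2 + 1 + 2 + 2 + 2 + 2 + 1 + 2 + 1 + 3 + 2 = 23.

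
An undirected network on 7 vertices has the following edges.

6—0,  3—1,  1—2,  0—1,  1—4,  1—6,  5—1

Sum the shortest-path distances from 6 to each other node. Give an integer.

10

Distances from 6: 0:1, 1:1, 2:2, 3:2, 4:2, 5:2.
Sum = 1 + 1 + 2 + 2 + 2 + 2 = 10.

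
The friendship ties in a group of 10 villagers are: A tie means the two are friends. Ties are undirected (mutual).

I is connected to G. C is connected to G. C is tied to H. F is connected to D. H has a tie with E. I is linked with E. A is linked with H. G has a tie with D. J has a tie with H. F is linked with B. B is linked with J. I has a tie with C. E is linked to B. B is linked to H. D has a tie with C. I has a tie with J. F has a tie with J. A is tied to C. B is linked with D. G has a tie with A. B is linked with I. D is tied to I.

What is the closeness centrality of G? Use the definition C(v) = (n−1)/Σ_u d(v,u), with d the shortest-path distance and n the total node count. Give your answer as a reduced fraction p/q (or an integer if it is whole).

Distances from G: A:1, B:2, C:1, D:1, E:2, F:2, H:2, I:1, J:2. Sum = 14.
n = 10, so closeness = 9/14.

9/14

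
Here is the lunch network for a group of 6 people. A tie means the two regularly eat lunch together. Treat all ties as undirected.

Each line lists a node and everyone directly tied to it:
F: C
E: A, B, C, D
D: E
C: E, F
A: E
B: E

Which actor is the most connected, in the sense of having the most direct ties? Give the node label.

Degrees — A:1, B:1, C:2, D:1, E:4, F:1.
The maximum is 4, attained only by E.

E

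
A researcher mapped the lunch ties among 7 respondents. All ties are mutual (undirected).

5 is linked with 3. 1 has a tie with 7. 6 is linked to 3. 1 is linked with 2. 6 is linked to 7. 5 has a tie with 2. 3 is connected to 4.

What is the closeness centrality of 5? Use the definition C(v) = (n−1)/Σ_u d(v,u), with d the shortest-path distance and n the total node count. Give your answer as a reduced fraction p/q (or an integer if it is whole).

6/11

Distances from 5: 1:2, 2:1, 3:1, 4:2, 6:2, 7:3. Sum = 11.
n = 7, so closeness = 6/11.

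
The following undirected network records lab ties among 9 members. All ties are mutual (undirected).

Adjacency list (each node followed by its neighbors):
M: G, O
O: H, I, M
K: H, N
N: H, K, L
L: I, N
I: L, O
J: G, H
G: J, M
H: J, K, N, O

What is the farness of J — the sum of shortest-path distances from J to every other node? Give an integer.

Distances from J: G:1, H:1, I:3, K:2, L:3, M:2, N:2, O:2.
Sum = 1 + 1 + 3 + 2 + 3 + 2 + 2 + 2 = 16.

16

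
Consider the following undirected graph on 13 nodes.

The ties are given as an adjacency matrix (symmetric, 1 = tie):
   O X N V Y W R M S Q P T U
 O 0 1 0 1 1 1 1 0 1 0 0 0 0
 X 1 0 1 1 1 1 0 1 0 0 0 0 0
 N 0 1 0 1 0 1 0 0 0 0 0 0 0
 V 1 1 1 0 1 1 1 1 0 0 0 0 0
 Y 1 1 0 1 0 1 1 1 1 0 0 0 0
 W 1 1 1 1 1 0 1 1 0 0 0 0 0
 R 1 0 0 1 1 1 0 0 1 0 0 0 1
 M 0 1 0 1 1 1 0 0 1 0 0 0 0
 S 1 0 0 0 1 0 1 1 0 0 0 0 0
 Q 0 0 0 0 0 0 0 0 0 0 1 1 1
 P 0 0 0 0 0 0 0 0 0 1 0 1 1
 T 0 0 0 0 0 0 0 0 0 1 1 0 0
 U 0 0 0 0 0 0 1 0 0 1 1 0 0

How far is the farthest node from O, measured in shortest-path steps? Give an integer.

Distances from O: M:2, N:2, P:3, Q:3, R:1, S:1, T:4, U:2, V:1, W:1, X:1, Y:1.
The largest is 4 (to T), so the eccentricity of O is 4.

4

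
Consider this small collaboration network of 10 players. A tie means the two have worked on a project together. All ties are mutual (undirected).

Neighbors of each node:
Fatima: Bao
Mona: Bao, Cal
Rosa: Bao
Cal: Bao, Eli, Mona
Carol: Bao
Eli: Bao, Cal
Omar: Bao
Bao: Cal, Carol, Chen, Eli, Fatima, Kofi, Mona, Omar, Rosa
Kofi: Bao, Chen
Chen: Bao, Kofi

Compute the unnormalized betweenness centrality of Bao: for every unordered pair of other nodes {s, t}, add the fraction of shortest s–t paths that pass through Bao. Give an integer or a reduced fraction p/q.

Pairs whose geodesics pass through Bao — Fatima–Eli: 1; Fatima–Cal: 1; Fatima–Omar: 1; Fatima–Rosa: 1; Fatima–Chen: 1; Fatima–Kofi: 1; Fatima–Carol: 1; Fatima–Mona: 1; Eli–Omar: 1; Eli–Rosa: 1; Eli–Chen: 1; Eli–Kofi: 1; Eli–Carol: 1; Eli–Mona: 1/2 … (+19 more pairs).
All other pairs contribute 0.
Summing the contributions gives betweenness(Bao) = 65/2.

65/2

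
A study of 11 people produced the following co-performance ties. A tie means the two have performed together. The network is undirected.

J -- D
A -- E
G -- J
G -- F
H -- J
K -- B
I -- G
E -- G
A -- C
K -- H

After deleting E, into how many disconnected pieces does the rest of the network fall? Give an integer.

2

Without E, the remaining ties split the others into: {A, C}; {B, D, F, G, H, I, J, K}.
That's 2 separate components.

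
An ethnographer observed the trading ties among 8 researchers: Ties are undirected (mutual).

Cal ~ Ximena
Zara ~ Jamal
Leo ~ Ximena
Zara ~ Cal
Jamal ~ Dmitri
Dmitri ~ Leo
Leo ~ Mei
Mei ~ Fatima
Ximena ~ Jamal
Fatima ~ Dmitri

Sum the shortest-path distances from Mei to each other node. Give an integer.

Distances from Mei: Cal:3, Dmitri:2, Fatima:1, Jamal:3, Leo:1, Ximena:2, Zara:4.
Sum = 3 + 2 + 1 + 3 + 1 + 2 + 4 = 16.

16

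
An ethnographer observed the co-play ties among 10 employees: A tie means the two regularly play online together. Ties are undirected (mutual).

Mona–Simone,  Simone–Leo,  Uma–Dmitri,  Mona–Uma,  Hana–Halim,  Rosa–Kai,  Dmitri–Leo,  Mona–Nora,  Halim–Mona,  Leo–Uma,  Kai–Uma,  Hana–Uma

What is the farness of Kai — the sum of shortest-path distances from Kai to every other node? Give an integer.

19

Distances from Kai: Dmitri:2, Halim:3, Hana:2, Leo:2, Mona:2, Nora:3, Rosa:1, Simone:3, Uma:1.
Sum = 2 + 3 + 2 + 2 + 2 + 3 + 1 + 3 + 1 = 19.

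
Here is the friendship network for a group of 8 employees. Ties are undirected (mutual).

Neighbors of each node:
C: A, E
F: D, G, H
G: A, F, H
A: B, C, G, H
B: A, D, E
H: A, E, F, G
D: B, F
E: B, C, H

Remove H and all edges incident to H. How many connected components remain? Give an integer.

1

H's neighbors (A, E, F, and G) remain reachable from one another through other ties, so the rest of the network stays in one piece.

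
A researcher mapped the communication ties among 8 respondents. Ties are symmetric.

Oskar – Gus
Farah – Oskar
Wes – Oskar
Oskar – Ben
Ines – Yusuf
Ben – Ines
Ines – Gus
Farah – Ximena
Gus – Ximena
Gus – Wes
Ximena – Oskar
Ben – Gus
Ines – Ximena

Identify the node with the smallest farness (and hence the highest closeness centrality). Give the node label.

Farness (sum of distances to all others) for each node — Ben:11, Farah:13, Gus:9, Ines:10, Oskar:10, Wes:13, Ximena:10, Yusuf:16.
The smallest farness is 9, for Gus, so Gus has the highest closeness.

Gus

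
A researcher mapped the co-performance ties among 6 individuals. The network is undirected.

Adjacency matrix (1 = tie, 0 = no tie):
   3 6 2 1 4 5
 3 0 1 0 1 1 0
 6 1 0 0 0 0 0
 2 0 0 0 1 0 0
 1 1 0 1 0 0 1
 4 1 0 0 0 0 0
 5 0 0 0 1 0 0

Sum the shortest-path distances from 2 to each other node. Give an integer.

11

Distances from 2: 1:1, 3:2, 4:3, 5:2, 6:3.
Sum = 1 + 2 + 3 + 2 + 3 = 11.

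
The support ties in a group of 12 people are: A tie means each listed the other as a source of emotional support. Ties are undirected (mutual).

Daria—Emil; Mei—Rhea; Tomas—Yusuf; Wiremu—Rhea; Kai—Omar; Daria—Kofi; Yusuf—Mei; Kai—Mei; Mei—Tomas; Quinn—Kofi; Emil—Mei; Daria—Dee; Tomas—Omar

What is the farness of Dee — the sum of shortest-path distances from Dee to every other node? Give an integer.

Distances from Dee: Daria:1, Emil:2, Kai:4, Kofi:2, Mei:3, Omar:5, Quinn:3, Rhea:4, Tomas:4, Wiremu:5, Yusuf:4.
Sum = 1 + 2 + 4 + 2 + 3 + 5 + 3 + 4 + 4 + 5 + 4 = 37.

37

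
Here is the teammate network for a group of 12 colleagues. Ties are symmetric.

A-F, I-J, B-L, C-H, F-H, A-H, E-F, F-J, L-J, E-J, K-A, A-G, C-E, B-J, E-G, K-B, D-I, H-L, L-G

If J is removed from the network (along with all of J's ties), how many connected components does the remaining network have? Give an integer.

Without J, the remaining ties split the others into: {A, B, C, E, F, G, H, K, L}; {D, I}.
That's 2 separate components.

2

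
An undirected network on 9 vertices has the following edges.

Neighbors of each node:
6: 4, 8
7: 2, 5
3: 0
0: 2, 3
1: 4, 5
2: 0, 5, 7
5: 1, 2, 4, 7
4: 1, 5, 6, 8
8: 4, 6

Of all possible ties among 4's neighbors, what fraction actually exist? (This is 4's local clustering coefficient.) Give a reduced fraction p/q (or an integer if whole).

4's neighbors: 1, 5, 6, and 8 (k = 4).
Possible neighbor pairs: C(4,2) = 6. Edges among them: 1–5, 6–8 → e = 2.
Clustering(4) = 2/6 = 1/3.

1/3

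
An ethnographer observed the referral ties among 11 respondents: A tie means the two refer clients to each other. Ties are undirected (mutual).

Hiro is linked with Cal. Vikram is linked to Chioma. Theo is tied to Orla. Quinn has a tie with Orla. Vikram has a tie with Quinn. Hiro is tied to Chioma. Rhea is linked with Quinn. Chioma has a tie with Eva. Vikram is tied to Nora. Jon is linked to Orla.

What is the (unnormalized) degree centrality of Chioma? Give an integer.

3

Chioma is directly tied to Eva, Hiro, and Vikram. That is 3 neighbors, so the degree of Chioma is 3.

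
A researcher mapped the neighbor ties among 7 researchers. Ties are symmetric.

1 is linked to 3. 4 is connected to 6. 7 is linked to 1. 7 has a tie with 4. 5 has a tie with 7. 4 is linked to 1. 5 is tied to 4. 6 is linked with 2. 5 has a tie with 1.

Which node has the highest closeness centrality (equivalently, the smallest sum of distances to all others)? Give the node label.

4

Farness (sum of distances to all others) for each node — 1:9, 2:16, 3:14, 4:8, 5:10, 6:11, 7:10.
The smallest farness is 8, for 4, so 4 has the highest closeness.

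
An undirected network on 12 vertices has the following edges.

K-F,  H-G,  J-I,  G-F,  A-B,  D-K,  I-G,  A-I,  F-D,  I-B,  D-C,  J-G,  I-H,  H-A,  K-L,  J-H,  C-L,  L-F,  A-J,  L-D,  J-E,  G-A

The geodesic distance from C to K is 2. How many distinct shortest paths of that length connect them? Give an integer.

The shortest distance is 2. The length-2 paths are: C–D–K; C–L–K.
That gives 2 distinct shortest paths.

2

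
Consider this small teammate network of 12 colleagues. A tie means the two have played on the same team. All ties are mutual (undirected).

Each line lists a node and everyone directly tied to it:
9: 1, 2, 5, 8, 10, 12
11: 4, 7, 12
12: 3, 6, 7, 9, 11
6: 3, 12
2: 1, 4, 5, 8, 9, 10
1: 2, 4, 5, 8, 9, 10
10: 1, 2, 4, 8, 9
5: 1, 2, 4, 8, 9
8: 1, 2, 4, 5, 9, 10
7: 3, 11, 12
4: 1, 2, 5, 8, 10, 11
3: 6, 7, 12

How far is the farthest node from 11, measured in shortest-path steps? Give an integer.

Distances from 11: 1:2, 2:2, 3:2, 4:1, 5:2, 6:2, 7:1, 8:2, 9:2, 10:2, 12:1.
The largest is 2 (to 6, 3, 9, 2, 8, 1, 10, and 5), so the eccentricity of 11 is 2.

2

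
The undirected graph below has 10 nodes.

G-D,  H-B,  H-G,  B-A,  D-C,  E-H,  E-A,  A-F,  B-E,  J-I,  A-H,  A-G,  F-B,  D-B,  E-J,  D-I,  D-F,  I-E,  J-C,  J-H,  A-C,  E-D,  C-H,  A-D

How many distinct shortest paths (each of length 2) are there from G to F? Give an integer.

The shortest distance is 2. The length-2 paths are: G–A–F; G–D–F.
That gives 2 distinct shortest paths.

2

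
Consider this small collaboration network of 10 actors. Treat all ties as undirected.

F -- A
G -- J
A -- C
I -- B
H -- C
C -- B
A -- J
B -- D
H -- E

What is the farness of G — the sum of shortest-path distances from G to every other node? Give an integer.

32

Distances from G: A:2, B:4, C:3, D:5, E:5, F:3, H:4, I:5, J:1.
Sum = 2 + 4 + 3 + 5 + 5 + 3 + 4 + 5 + 1 = 32.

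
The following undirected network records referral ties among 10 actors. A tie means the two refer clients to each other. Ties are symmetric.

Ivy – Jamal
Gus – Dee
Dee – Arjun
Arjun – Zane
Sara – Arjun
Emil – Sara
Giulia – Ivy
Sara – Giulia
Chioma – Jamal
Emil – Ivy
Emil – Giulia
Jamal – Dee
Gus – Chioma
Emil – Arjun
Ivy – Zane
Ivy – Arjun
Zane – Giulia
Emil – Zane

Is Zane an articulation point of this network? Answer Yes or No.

No

Even without Zane, every remaining node can still reach every other (the residual graph is connected), so Zane is not a cut vertex.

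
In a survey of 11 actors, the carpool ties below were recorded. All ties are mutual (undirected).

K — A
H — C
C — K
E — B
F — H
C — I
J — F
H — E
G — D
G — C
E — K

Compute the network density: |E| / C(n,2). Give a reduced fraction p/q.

There are 11 edges and 11 nodes, so the maximum possible is C(11,2) = 55.
Density = 11/55 = 1/5.

1/5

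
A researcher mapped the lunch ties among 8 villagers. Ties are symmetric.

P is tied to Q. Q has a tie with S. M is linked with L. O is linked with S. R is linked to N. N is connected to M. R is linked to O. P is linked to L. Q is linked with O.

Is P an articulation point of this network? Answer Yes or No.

Even without P, every remaining node can still reach every other (the residual graph is connected), so P is not a cut vertex.

No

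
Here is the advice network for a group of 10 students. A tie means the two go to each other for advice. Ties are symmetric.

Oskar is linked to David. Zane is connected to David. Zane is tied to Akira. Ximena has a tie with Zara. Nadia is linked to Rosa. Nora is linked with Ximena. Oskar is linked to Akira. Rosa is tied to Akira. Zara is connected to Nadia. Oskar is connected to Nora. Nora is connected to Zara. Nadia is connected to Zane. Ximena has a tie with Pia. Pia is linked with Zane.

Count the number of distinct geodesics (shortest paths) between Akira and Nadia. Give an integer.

2

The shortest distance is 2. The length-2 paths are: Akira–Zane–Nadia; Akira–Rosa–Nadia.
That gives 2 distinct shortest paths.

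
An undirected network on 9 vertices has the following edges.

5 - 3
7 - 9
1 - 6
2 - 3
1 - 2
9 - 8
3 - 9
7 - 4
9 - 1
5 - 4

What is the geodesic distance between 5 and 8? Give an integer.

One shortest route is 5 – 3 – 9 – 8, which uses 3 edges, and at distance 2 from 5 we only reach {2, 7, 9}, which does not include 8. So d(5,8) = 3.

3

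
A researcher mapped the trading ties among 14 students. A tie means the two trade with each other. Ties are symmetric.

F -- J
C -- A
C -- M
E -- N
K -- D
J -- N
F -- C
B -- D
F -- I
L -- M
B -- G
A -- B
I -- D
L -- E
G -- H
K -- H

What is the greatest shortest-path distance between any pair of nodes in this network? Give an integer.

Eccentricity of each node (its greatest distance to any other): A:4, B:5, C:4, D:5, E:7, F:4, G:6, H:7, I:4, J:5, K:6, L:6, M:5, N:6.
The maximum eccentricity is 7, realized for instance by the pair H–E via H – G – B – A – C – M – L – E. So the diameter is 7.

7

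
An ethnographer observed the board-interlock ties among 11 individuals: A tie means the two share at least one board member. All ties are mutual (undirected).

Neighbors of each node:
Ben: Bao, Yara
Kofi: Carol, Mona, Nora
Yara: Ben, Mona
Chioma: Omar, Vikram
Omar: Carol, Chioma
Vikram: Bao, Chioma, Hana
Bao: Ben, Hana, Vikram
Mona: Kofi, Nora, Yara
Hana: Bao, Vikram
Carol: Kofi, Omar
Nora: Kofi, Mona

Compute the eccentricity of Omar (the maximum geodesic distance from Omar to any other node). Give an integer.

Distances from Omar: Bao:3, Ben:4, Carol:1, Chioma:1, Hana:3, Kofi:2, Mona:3, Nora:3, Vikram:2, Yara:4.
The largest is 4 (to Yara and Ben), so the eccentricity of Omar is 4.

4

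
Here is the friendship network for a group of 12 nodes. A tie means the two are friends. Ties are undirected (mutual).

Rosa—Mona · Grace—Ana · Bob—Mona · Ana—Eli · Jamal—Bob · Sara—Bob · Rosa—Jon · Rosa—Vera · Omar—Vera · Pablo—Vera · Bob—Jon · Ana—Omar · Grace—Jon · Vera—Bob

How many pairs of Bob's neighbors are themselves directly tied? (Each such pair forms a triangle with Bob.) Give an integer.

Bob's neighbors are Jamal, Jon, Mona, Sara, and Vera, but none of them are tied to each other, so no triangle contains Bob.

0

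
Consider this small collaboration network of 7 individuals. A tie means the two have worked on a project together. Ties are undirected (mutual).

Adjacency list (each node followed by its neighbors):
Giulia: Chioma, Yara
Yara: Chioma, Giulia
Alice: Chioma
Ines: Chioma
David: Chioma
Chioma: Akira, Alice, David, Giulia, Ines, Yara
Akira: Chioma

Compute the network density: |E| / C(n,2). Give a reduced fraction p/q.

There are 7 edges and 7 nodes, so the maximum possible is C(7,2) = 21.
Density = 7/21 = 1/3.

1/3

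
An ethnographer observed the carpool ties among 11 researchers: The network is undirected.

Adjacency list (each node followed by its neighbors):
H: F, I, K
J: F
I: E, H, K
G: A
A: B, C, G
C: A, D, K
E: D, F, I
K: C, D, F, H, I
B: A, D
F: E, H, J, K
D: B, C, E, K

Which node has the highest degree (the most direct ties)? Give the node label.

Degrees — A:3, B:2, C:3, D:4, E:3, F:4, G:1, H:3, I:3, J:1, K:5.
The maximum is 5, attained only by K.

K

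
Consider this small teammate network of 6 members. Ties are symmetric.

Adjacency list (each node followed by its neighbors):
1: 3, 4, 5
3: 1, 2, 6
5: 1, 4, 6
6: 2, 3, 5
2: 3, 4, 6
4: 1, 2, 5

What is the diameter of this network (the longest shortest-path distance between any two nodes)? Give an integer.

2

Eccentricity of each node (its greatest distance to any other): 1:2, 2:2, 3:2, 4:2, 5:2, 6:2.
The maximum eccentricity is 2, realized for instance by the pair 3–4 via 3 – 2 – 4. So the diameter is 2.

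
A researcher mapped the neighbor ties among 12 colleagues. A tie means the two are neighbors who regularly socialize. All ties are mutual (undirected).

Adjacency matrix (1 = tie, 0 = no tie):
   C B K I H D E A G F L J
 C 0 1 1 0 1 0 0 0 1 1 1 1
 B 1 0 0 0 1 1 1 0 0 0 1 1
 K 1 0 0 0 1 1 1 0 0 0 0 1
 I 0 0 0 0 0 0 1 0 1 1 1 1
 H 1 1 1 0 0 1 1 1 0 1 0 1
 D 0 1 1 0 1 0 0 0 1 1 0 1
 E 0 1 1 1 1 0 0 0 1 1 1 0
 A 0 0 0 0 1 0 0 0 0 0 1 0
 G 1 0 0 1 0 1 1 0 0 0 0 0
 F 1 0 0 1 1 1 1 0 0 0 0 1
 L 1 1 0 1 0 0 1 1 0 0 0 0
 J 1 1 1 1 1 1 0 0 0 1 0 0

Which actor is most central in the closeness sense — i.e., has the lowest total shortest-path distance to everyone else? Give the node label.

H

Farness (sum of distances to all others) for each node — A:21, B:16, C:15, D:16, E:15, F:16, G:19, H:14, I:17, J:15, K:17, L:17.
The smallest farness is 14, for H, so H has the highest closeness.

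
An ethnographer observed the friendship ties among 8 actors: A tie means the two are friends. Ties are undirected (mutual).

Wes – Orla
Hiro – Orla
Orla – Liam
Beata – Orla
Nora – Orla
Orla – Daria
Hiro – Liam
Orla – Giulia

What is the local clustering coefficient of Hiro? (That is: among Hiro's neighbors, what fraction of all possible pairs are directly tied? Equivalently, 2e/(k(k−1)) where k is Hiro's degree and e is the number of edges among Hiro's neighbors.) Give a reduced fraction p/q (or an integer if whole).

Hiro's neighbors: Liam and Orla (k = 2).
Possible neighbor pairs: C(2,2) = 1. Edges among them: Liam–Orla → e = 1.
Clustering(Hiro) = 1/1.

1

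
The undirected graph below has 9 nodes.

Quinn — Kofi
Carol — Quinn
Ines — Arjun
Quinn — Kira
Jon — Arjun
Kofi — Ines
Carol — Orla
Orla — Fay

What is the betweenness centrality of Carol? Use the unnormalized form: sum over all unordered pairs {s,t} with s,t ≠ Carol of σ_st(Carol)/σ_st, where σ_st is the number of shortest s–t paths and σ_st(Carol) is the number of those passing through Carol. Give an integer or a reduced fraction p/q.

12

Pairs whose geodesics pass through Carol — Orla–Kofi: 1; Orla–Arjun: 1; Orla–Quinn: 1; Orla–Ines: 1; Orla–Kira: 1; Orla–Jon: 1; Kofi–Fay: 1; Arjun–Fay: 1; Quinn–Fay: 1; Fay–Ines: 1; Fay–Kira: 1; Fay–Jon: 1.
All other pairs contribute 0.
Summing the contributions gives betweenness(Carol) = 12.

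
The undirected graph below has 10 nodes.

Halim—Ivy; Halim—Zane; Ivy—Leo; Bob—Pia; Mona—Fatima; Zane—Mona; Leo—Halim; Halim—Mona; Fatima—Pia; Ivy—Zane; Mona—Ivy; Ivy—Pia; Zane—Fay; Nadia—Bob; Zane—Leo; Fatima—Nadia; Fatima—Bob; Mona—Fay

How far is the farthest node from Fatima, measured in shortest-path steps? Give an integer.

Distances from Fatima: Bob:1, Fay:2, Halim:2, Ivy:2, Leo:3, Mona:1, Nadia:1, Pia:1, Zane:2.
The largest is 3 (to Leo), so the eccentricity of Fatima is 3.

3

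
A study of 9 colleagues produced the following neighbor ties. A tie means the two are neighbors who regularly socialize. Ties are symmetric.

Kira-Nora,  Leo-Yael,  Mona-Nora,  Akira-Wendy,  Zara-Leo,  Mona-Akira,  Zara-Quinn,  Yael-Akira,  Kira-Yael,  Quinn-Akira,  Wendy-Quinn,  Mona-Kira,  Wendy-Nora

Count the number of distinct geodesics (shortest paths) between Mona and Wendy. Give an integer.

2

The shortest distance is 2. The length-2 paths are: Mona–Nora–Wendy; Mona–Akira–Wendy.
That gives 2 distinct shortest paths.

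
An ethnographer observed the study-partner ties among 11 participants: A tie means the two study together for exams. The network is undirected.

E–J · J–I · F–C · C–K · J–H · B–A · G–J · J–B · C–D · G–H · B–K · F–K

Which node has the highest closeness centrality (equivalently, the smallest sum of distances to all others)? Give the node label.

Farness (sum of distances to all others) for each node — A:27, B:18, C:27, D:36, E:28, F:28, G:27, H:27, I:28, J:19, K:21.
The smallest farness is 18, for B, so B has the highest closeness.

B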